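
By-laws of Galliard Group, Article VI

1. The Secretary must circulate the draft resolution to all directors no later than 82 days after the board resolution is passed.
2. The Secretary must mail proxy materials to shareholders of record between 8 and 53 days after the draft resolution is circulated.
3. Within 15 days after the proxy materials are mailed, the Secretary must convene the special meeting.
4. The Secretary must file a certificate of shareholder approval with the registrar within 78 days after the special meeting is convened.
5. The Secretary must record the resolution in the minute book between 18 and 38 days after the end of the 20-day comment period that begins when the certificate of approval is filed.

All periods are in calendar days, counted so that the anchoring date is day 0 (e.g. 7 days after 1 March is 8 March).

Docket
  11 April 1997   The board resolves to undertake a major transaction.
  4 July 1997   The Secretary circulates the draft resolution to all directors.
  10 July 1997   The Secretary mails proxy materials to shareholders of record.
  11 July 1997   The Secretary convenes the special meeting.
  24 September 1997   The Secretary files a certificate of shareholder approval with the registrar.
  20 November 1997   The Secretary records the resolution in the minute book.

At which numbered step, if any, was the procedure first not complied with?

Step 1: 82 days after 11 April 1997 (when the board resolution is passed) is 2 July 1997; 4 July 1997 misses that deadline by 2 days.

Step 1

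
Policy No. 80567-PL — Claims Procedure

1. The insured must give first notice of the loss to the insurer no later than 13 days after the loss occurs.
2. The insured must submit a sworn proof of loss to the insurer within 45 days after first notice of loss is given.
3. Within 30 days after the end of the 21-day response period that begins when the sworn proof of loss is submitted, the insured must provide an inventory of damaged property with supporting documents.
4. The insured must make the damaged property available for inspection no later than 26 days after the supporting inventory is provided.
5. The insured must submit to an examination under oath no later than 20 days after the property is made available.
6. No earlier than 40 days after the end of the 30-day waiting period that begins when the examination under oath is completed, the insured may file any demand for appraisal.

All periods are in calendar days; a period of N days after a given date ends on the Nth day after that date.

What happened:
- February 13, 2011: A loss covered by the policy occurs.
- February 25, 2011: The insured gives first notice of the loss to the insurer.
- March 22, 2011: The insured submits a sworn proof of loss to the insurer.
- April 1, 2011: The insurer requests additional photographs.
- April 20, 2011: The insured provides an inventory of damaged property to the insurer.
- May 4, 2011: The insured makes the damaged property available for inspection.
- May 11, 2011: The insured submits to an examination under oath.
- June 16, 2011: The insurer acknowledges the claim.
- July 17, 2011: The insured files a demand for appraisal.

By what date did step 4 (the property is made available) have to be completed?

May 16, 2011

Step 4 runs from April 20, 2011, when the supporting inventory is provided. 26 days after April 20, 2011 is May 16, 2011.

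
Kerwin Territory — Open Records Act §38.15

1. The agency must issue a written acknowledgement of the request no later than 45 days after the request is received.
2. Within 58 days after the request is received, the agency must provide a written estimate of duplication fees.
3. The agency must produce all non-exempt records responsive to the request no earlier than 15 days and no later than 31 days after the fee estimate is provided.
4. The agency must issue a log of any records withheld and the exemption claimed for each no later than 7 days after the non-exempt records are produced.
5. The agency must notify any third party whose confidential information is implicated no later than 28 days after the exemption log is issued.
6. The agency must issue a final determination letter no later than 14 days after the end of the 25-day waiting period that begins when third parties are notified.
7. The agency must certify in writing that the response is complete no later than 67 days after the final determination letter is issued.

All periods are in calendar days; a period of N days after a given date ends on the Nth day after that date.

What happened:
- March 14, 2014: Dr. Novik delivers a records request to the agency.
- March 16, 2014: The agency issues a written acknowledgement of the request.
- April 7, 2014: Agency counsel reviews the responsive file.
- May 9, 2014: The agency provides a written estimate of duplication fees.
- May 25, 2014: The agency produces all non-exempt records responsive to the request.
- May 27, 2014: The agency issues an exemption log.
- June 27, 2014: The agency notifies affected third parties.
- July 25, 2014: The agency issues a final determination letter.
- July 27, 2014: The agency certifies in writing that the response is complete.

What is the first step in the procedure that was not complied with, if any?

(1) due by March 14, 2014 + 45 days = April 28, 2014; done March 16, 2014 — timely.
(2) due by March 14, 2014 + 58 days = May 11, 2014; done May 9, 2014 — timely.
(3) the permitted window runs from May 9, 2014 + 15 = May 24, 2014 to May 9, 2014 + 31 = June 9, 2014; done May 25, 2014 — within the window.
(4) due by May 25, 2014 + 7 days = June 1, 2014; completed May 27, 2014, before the deadline.
(5) due by May 27, 2014 + 28 days = June 24, 2014; done June 27, 2014 — 3 days late.
The procedure was therefore not followed at step 5.

Step 5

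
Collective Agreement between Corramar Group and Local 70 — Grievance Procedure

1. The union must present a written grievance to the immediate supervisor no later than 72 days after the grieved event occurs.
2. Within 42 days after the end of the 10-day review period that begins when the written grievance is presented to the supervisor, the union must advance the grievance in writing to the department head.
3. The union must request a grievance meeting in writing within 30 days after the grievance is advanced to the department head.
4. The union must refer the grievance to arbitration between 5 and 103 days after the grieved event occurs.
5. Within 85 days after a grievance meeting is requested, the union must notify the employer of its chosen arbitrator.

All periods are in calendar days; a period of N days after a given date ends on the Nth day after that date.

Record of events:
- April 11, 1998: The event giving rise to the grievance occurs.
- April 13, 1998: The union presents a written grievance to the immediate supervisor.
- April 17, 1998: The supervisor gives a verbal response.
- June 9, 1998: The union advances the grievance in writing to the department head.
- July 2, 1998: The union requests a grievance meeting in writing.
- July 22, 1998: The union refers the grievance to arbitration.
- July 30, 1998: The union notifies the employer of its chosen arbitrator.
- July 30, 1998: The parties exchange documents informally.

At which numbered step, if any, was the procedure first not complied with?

Step 2

Step 1 — counting 72 days from April 11, 1998 (when the grieved event occurs) gives a deadline of June 22, 1998; done April 13, 1998 — timely.
Step 2 — counting 42 days from April 23, 1998 (end of the 10-day review period, which began when the written grievance is presented to the supervisor on April 13, 1998) gives a deadline of June 4, 1998; June 9, 1998 misses that deadline by 5 days.
The procedure was therefore not followed at step 2.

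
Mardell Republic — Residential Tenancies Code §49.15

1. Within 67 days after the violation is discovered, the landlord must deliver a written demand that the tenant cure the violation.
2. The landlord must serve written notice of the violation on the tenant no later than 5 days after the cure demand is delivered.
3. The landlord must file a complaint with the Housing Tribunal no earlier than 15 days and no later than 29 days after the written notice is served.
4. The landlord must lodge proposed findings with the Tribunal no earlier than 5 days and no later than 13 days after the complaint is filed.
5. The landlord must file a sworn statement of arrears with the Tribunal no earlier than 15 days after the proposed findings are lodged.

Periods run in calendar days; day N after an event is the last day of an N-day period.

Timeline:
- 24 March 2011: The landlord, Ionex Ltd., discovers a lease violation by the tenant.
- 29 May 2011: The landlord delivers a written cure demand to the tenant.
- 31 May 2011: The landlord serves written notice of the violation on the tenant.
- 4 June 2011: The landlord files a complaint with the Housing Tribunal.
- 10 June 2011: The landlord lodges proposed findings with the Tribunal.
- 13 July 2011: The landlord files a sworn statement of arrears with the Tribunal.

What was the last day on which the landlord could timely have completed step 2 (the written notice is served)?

Step 2 runs from 29 May 2011, when the cure demand is delivered. 5 days after 29 May 2011 is 3 June 2011.

3 June 2011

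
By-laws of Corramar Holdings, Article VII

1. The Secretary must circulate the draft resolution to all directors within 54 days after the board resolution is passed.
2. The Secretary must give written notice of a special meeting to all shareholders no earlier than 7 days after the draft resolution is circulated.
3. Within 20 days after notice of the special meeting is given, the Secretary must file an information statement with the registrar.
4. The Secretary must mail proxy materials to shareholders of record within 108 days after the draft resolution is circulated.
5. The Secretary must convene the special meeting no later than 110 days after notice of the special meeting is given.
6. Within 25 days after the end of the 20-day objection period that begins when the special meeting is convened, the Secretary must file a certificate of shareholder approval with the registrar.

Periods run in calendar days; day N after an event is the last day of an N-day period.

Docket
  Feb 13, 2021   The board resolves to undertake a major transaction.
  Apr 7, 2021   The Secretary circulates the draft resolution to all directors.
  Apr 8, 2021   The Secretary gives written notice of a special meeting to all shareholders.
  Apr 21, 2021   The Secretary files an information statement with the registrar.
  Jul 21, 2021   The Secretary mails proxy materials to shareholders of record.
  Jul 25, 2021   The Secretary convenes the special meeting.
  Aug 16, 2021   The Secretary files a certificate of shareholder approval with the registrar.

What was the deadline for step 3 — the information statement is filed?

Apr 28, 2021

Step 3 runs from Apr 8, 2021, when notice of the special meeting is given. 20 days after Apr 8, 2021 is Apr 28, 2021.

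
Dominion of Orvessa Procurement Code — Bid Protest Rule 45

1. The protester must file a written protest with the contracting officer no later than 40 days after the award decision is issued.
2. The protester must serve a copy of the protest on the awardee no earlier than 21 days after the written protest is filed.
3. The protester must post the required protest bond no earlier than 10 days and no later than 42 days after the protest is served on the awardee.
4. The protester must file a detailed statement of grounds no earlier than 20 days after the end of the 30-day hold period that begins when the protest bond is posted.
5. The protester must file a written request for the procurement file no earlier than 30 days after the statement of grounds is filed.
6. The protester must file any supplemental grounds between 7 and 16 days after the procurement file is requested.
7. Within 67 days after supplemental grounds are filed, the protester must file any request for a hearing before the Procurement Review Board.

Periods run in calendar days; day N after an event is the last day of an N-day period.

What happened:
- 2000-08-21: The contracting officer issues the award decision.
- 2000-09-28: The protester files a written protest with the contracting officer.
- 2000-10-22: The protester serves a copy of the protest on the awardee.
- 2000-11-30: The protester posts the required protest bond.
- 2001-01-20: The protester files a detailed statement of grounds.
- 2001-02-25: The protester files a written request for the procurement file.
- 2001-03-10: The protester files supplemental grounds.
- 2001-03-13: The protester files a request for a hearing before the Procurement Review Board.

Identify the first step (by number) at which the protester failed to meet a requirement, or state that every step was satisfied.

None — every step was satisfied

Step 1: 40 days after 2000-08-21 (when the award decision is issued) is 2000-09-30; 2000-09-28 is within that limit.
Step 2: the earliest permitted date is 21 days after 2000-09-28 (when the written protest is filed), i.e. 2000-10-19; done 2000-10-22 — permitted.
Step 3: the window is 10–42 days after 2000-10-22 (when the protest is served on the awardee), so 2000-11-01 through 2000-12-03; 2000-11-30 falls inside that range.
Step 4: the earliest permitted date is 20 days after 2000-12-30 (end of the 30-day hold period, which began when the protest bond is posted on 2000-11-30), i.e. 2001-01-19; done 2001-01-20 — permitted.
Step 5: the earliest permitted date is 30 days after 2001-01-20 (when the statement of grounds is filed), i.e. 2001-02-19; 2001-02-25 is on or after that date.
Step 6: the window is 7–16 days after 2001-02-25 (when the procurement file is requested), so 2001-03-04 through 2001-03-13; 2001-03-10 falls inside that range.
Step 7: 67 days after 2001-03-10 (when supplemental grounds are filed) is 2001-05-16; completed 2001-03-13, before the deadline.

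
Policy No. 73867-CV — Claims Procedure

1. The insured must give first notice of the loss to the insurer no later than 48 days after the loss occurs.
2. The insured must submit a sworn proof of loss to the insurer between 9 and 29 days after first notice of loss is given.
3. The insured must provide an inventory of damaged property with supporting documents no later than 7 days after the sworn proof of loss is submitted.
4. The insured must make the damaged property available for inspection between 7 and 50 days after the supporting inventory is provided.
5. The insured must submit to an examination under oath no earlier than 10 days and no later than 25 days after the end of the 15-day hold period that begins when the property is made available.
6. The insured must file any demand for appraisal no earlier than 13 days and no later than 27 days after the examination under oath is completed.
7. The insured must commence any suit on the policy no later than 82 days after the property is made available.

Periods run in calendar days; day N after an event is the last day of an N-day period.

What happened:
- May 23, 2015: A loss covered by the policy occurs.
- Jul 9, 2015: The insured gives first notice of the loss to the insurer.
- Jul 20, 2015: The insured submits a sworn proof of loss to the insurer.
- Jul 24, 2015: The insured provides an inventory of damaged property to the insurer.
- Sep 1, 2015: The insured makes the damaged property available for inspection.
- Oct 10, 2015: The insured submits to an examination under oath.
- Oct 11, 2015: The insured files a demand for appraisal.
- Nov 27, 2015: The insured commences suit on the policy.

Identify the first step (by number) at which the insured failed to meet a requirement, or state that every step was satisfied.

(1) due by May 23, 2015 + 48 days = Jul 10, 2015; completed Jul 9, 2015, before the deadline.
(2) the permitted window runs from Jul 9, 2015 + 9 = Jul 18, 2015 to Jul 9, 2015 + 29 = Aug 7, 2015; Jul 20, 2015 falls inside that range.
(3) due by Jul 20, 2015 + 7 days = Jul 27, 2015; done Jul 24, 2015 — timely.
(4) the permitted window runs from Jul 24, 2015 + 7 = Jul 31, 2015 to Jul 24, 2015 + 50 = Sep 12, 2015; done Sep 1, 2015 — within the window.
(5) the permitted window runs from Sep 16, 2015 + 10 = Sep 26, 2015 to Sep 16, 2015 + 25 = Oct 11, 2015; done Oct 10, 2015, which is between those dates.
(6) the permitted window runs from Oct 10, 2015 + 13 = Oct 23, 2015 to Oct 10, 2015 + 27 = Nov 6, 2015; done Oct 11, 2015 — 12 days before the window opened.

Step 6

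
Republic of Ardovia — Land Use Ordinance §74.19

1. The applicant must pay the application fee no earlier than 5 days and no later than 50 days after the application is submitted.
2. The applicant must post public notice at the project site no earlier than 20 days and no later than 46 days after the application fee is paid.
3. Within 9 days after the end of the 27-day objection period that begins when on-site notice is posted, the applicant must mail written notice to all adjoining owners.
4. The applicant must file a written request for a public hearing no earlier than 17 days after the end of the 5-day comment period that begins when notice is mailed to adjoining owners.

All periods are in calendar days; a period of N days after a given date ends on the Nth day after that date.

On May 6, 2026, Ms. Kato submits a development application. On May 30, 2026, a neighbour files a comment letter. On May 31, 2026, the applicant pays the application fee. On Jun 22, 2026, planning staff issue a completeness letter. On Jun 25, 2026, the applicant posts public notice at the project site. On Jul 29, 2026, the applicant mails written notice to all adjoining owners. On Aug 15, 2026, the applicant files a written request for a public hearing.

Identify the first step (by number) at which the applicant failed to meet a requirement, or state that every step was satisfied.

Step 4

(1) the permitted window runs from May 6, 2026 + 5 = May 11, 2026 to May 6, 2026 + 50 = Jun 25, 2026; May 31, 2026 falls inside that range.
(2) the permitted window runs from May 31, 2026 + 20 = Jun 20, 2026 to May 31, 2026 + 46 = Jul 16, 2026; Jun 25, 2026 falls inside that range.
(3) due by Jul 22, 2026 + 9 days = Jul 31, 2026; done Jul 29, 2026 — timely.
(4) permitted from Aug 3, 2026 + 17 days = Aug 20, 2026 onward; acted on Aug 15, 2026, 5 days prematurely.
No need to go further; step 4 was not satisfied.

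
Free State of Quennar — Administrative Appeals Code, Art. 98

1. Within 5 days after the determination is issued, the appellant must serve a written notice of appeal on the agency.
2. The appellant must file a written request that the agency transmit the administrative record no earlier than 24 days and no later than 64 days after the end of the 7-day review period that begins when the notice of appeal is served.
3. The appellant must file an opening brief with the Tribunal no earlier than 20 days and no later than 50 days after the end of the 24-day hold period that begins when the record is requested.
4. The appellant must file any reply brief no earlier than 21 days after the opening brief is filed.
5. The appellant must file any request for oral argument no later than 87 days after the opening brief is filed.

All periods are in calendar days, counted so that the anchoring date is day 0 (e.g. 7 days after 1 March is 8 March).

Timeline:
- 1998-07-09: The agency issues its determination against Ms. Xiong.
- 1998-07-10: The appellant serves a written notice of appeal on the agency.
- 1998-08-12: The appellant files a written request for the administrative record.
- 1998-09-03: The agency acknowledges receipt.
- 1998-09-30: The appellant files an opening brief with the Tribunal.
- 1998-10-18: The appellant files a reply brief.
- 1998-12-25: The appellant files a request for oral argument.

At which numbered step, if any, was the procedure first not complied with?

Step 4

Step 1: 5 days after 1998-07-09 (when the determination is issued) is 1998-07-14; completed 1998-07-10, before the deadline.
Step 2: the window is 24–64 days after 1998-07-17 (end of the 7-day review period, which began when the notice of appeal is served on 1998-07-10), so 1998-08-10 through 1998-09-19; 1998-08-12 falls inside that range.
Step 3: the window is 20–50 days after 1998-09-05 (end of the 24-day hold period, which began when the record is requested on 1998-08-12), so 1998-09-25 through 1998-10-25; done 1998-09-30, which is between those dates.
Step 4: the earliest permitted date is 21 days after 1998-09-30 (when the opening brief is filed), i.e. 1998-10-21; done 1998-10-18 — 3 days too early.
The procedure was therefore not followed at step 4.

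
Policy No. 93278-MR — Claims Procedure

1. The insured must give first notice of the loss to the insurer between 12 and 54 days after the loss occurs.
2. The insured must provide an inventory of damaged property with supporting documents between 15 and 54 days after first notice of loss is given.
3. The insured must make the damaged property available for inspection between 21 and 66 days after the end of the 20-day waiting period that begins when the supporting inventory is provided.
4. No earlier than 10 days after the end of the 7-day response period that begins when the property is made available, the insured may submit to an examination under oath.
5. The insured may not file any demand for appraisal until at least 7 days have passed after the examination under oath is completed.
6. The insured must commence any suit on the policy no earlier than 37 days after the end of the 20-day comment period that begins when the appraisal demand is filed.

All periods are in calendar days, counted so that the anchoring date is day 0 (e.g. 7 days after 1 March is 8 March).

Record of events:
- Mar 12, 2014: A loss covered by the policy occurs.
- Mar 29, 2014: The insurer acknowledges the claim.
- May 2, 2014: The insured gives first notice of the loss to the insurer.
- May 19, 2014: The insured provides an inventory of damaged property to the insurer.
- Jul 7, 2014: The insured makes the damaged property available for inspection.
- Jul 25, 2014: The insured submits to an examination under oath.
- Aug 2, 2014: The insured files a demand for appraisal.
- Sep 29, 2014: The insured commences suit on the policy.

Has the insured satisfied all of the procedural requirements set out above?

Yes

Step 1 — 12 and 54 days from Mar 12, 2014 (when the loss occurs) are Mar 24, 2014 and May 5, 2014 respectively; done May 2, 2014, which is between those dates.
Step 2 — 15 and 54 days from May 2, 2014 (when first notice of loss is given) are May 17, 2014 and Jun 25, 2014 respectively; May 19, 2014 falls inside that range.
Step 3 — 21 and 66 days from Jun 8, 2014 (end of the 20-day waiting period, which began when the supporting inventory is provided on May 19, 2014) are Jun 29, 2014 and Aug 13, 2014 respectively; Jul 7, 2014 falls inside that range.
Step 4 — must wait 10 days from Jul 14, 2014 (end of the 7-day response period, which began when the property is made available on Jul 7, 2014), so not before Jul 24, 2014; done Jul 25, 2014, after the minimum wait.
Step 5 — must wait 7 days from Jul 25, 2014 (when the examination under oath is completed), so not before Aug 1, 2014; Aug 2, 2014 is on or after that date.
Step 6 — must wait 37 days from Aug 22, 2014 (end of the 20-day comment period, which began when the appraisal demand is filed on Aug 2, 2014), so not before Sep 28, 2014; Sep 29, 2014 is on or after that date.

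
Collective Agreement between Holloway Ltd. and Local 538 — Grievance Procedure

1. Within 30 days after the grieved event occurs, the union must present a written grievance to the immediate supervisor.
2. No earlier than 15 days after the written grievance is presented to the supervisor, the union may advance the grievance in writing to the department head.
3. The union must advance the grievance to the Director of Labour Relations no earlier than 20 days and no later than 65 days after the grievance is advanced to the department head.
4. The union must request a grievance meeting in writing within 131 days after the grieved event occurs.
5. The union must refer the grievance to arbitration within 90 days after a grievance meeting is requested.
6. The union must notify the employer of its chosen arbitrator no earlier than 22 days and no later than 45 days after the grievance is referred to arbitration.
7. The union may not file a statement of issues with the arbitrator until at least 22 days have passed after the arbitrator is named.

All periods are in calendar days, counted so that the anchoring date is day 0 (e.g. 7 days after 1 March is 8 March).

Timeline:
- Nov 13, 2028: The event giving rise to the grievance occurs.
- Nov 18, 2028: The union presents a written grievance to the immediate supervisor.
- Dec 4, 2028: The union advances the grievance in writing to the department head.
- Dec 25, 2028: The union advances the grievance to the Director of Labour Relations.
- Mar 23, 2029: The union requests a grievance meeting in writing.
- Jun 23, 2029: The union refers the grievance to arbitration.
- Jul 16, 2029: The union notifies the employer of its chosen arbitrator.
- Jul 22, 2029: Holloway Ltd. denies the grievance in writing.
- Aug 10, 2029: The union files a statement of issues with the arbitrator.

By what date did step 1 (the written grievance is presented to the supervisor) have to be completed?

Dec 13, 2028

Step 1 runs from Nov 13, 2028, when the grieved event occurs. 30 days after Nov 13, 2028 is Dec 13, 2028.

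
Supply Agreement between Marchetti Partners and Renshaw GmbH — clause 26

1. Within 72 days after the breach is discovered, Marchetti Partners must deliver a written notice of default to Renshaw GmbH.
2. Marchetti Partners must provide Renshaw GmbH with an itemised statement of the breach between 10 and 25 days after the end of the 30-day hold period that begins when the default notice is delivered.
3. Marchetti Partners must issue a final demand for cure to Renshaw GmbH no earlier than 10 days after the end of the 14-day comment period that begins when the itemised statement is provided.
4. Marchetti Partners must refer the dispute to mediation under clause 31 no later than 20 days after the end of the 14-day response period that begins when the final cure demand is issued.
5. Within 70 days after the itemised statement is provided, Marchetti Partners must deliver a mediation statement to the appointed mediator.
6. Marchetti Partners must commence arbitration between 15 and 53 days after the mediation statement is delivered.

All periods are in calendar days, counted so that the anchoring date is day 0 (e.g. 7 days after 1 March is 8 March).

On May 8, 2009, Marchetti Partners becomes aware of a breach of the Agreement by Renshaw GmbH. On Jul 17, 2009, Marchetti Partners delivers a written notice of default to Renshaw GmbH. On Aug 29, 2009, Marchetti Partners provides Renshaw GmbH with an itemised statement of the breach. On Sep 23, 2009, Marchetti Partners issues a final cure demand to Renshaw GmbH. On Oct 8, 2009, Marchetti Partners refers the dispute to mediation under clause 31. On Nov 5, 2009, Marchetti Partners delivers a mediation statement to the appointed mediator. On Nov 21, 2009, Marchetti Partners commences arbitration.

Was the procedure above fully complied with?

Step 1: 72 days after May 8, 2009 (when the breach is discovered) is Jul 19, 2009; completed Jul 17, 2009, before the deadline.
Step 2: the window is 10–25 days after Aug 16, 2009 (end of the 30-day hold period, which began when the default notice is delivered on Jul 17, 2009), so Aug 26, 2009 through Sep 10, 2009; done Aug 29, 2009 — within the window.
Step 3: the earliest permitted date is 10 days after Sep 12, 2009 (end of the 14-day comment period, which began when the itemised statement is provided on Aug 29, 2009), i.e. Sep 22, 2009; done Sep 23, 2009 — permitted.
Step 4: 20 days after Oct 7, 2009 (end of the 14-day response period, which began when the final cure demand is issued on Sep 23, 2009) is Oct 27, 2009; done Oct 8, 2009 — timely.
Step 5: 70 days after Aug 29, 2009 (when the itemised statement is provided) is Nov 7, 2009; Nov 5, 2009 is within that limit.
Step 6: the window is 15–53 days after Nov 5, 2009 (when the mediation statement is delivered), so Nov 20, 2009 through Dec 28, 2009; done Nov 21, 2009, which is between those dates.

Yes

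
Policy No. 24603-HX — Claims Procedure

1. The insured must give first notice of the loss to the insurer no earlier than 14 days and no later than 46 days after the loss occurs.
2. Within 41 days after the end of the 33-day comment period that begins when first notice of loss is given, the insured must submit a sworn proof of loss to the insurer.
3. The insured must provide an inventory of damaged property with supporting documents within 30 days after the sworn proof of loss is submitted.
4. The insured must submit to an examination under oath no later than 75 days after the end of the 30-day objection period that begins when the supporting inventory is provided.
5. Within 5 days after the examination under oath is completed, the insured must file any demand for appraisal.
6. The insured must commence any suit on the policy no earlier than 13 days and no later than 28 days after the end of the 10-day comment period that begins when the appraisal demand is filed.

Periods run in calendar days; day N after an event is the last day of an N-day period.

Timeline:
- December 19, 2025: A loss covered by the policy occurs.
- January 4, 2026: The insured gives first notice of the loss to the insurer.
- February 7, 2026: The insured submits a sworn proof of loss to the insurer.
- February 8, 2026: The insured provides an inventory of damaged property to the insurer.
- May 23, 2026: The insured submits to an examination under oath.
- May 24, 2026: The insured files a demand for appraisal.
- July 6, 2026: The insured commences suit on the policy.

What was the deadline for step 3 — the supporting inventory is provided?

March 9, 2026

Step 3 runs from February 7, 2026, when the sworn proof of loss is submitted. 30 days after February 7, 2026 is March 9, 2026.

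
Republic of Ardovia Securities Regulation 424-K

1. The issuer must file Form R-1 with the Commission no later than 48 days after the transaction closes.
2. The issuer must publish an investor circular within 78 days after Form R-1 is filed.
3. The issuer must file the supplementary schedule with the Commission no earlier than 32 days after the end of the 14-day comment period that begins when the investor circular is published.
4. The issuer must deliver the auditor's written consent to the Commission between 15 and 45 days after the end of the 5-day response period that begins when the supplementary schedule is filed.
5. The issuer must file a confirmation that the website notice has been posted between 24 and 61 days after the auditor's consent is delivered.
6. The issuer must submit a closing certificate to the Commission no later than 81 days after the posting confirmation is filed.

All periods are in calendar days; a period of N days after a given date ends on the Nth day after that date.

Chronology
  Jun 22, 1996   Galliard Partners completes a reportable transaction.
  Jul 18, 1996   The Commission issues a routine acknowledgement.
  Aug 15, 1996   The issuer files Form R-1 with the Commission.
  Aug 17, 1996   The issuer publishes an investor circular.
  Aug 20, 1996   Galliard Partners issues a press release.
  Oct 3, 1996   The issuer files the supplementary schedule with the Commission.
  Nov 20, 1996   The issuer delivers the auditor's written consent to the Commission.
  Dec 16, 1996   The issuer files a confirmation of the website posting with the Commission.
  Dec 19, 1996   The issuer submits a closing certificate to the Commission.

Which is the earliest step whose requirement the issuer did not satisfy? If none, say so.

Step 1 — counting 48 days from Jun 22, 1996 (when the transaction closes) gives a deadline of Aug 9, 1996; done Aug 15, 1996 — 6 days late.
Later steps need not be reached.

Step 1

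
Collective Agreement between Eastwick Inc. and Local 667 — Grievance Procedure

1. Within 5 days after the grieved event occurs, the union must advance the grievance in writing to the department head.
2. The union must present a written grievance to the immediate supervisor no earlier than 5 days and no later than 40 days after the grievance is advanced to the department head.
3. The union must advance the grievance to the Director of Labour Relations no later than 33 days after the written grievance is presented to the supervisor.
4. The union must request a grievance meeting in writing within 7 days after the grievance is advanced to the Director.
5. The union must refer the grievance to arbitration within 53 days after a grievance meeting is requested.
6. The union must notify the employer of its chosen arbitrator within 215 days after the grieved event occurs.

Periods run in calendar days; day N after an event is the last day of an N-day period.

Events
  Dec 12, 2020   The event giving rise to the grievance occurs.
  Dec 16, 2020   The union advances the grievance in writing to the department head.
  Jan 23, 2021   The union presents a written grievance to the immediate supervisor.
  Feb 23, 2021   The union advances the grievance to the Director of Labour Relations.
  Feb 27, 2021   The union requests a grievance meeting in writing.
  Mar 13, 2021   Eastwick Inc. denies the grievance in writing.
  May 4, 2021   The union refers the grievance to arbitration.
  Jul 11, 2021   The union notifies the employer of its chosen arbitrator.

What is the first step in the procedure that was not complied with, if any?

Step 1 — counting 5 days from Dec 12, 2020 (when the grieved event occurs) gives a deadline of Dec 17, 2020; done Dec 16, 2020 — timely.
Step 2 — 5 and 40 days from Dec 16, 2020 (when the grievance is advanced to the department head) are Dec 21, 2020 and Jan 25, 2021 respectively; done Jan 23, 2021, which is between those dates.
Step 3 — counting 33 days from Jan 23, 2021 (when the written grievance is presented to the supervisor) gives a deadline of Feb 25, 2021; completed Feb 23, 2021, before the deadline.
Step 4 — counting 7 days from Feb 23, 2021 (when the grievance is advanced to the Director) gives a deadline of Mar 2, 2021; Feb 27, 2021 is within that limit.
Step 5 — counting 53 days from Feb 27, 2021 (when a grievance meeting is requested) gives a deadline of Apr 21, 2021; done May 4, 2021 — 13 days late.
That is the first point of non-compliance.

Step 5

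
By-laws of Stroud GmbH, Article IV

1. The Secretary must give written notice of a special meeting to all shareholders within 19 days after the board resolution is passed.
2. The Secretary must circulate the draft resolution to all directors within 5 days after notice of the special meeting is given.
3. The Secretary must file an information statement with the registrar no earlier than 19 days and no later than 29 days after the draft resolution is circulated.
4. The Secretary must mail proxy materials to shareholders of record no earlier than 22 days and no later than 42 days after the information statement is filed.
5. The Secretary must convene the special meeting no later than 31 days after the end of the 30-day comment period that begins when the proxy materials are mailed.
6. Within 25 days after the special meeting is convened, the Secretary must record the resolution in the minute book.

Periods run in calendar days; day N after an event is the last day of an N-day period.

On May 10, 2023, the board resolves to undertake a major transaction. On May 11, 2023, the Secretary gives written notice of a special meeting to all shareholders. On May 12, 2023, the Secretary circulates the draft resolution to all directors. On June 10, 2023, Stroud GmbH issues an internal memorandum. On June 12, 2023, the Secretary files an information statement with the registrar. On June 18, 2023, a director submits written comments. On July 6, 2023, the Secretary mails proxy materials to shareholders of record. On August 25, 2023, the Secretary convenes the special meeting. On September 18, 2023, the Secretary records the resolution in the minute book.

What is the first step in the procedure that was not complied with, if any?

Step 3

(1) due by May 10, 2023 + 19 days = May 29, 2023; completed May 11, 2023, before the deadline.
(2) due by May 11, 2023 + 5 days = May 16, 2023; May 12, 2023 is within that limit.
(3) the permitted window runs from May 12, 2023 + 19 = May 31, 2023 to May 12, 2023 + 29 = June 10, 2023; done June 12, 2023 — 2 days after the window closed.
The procedure was therefore not followed at step 3.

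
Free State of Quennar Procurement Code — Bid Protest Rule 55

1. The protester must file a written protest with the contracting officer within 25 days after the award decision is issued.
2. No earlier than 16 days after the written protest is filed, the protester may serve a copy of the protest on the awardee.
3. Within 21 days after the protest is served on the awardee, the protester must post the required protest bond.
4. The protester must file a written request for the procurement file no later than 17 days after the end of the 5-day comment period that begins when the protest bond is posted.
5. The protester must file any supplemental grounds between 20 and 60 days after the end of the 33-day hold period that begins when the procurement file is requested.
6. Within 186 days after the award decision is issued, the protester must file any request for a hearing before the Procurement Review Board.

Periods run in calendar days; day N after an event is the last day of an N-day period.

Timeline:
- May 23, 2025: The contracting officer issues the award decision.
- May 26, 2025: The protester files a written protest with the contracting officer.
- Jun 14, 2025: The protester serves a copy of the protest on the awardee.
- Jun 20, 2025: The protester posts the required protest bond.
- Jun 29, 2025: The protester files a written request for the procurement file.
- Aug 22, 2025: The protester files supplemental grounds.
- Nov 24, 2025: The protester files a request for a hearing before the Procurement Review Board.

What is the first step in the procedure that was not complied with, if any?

Step 1 — counting 25 days from May 23, 2025 (when the award decision is issued) gives a deadline of Jun 17, 2025; May 26, 2025 is within that limit.
Step 2 — must wait 16 days from May 26, 2025 (when the written protest is filed), so not before Jun 11, 2025; done Jun 14, 2025, after the minimum wait.
Step 3 — counting 21 days from Jun 14, 2025 (when the protest is served on the awardee) gives a deadline of Jul 5, 2025; completed Jun 20, 2025, before the deadline.
Step 4 — counting 17 days from Jun 25, 2025 (end of the 5-day comment period, which began when the protest bond is posted on Jun 20, 2025) gives a deadline of Jul 12, 2025; completed Jun 29, 2025, before the deadline.
Step 5 — 20 and 60 days from Aug 1, 2025 (end of the 33-day hold period, which began when the procurement file is requested on Jun 29, 2025) are Aug 21, 2025 and Sep 30, 2025 respectively; done Aug 22, 2025, which is between those dates.
Step 6 — counting 186 days from May 23, 2025 (when the award decision is issued) gives a deadline of Nov 25, 2025; done Nov 24, 2025 — timely.

None — every step was satisfied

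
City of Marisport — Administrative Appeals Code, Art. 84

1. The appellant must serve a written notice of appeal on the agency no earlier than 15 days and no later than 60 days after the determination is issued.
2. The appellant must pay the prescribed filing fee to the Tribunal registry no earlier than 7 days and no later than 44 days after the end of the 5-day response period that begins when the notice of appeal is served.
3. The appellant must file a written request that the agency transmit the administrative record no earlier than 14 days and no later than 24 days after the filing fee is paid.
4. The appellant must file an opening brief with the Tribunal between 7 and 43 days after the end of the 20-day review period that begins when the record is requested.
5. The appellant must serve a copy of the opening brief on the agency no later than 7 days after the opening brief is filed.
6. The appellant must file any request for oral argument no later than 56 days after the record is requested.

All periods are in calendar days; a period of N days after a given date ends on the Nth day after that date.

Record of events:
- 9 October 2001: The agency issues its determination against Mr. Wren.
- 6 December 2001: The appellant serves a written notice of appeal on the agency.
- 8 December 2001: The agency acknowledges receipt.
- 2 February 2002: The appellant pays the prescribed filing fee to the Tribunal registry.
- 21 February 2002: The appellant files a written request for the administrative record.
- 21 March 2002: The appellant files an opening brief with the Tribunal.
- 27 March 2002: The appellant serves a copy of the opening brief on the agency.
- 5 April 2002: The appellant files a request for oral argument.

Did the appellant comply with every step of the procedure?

(1) the permitted window runs from 9 October 2001 + 15 = 24 October 2001 to 9 October 2001 + 60 = 8 December 2001; done 6 December 2001 — within the window.
(2) the permitted window runs from 11 December 2001 + 7 = 18 December 2001 to 11 December 2001 + 44 = 24 January 2002; done 2 February 2002 — 9 days after the window closed.

No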